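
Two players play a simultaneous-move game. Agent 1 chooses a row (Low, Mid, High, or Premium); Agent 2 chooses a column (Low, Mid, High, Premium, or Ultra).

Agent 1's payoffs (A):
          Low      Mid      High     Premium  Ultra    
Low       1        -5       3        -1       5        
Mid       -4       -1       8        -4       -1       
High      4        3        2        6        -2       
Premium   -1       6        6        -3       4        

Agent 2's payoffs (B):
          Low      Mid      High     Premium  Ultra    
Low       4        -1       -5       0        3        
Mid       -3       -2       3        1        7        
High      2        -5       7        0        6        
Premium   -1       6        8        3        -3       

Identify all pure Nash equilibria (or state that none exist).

No pure-strategy Nash equilibrium

Check mutual best responses: a cell is a NE iff neither player can gain by unilaterally deviating.
Agent 1's best responses — vs Low: High (payoff 4); vs Mid: Premium (payoff 6); vs High: Mid (payoff 8); vs Premium: High (payoff 6); vs Ultra: Low (payoff 5).
Agent 2's best responses — vs Low: Low (payoff 4); vs Mid: Ultra (payoff 7); vs High: High (payoff 7); vs Premium: High (payoff 8).
No cell has both players best-responding. For instance, Agent 1's best reply to Low is High, but against High Agent 2 prefers High over Low.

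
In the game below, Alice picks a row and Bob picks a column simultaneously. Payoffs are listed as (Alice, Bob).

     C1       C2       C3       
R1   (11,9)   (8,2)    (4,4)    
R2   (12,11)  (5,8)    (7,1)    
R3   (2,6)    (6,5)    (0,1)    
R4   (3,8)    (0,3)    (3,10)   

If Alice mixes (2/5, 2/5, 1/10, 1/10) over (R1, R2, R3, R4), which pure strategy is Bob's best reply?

C1

Compute Bob's expected payoff from each pure strategy against the given mix.
C1: (2/5)·9 + (2/5)·11 + (1/10)·6 + (1/10)·8 = 47/5
C2: (2/5)·2 + (2/5)·8 + (1/10)·5 + (1/10)·3 = 24/5
C3: (2/5)·4 + (2/5)·1 + (1/10)·1 + (1/10)·10 = 31/10
Highest expected payoff is 47/5, from C1.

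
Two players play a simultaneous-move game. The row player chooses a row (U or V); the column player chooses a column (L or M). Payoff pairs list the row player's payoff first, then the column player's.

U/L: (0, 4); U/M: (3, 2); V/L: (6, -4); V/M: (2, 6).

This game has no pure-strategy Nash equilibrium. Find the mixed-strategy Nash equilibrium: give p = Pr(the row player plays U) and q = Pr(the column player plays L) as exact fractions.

Each player's mixing probability is pinned down by making the *other* player indifferent.
The column player indifferent between L and M: p·4 + (1−p)·(-4) = p·2 + (1−p)·6 ⟹ (-4) + 8p = 6 + (-4)p ⟹ p = 5/6.
The row player indifferent between U and V: q·0 + (1−q)·3 = q·6 + (1−q)·2 ⟹ 3 + (-3)q = 2 + 4q ⟹ q = 1/7.

p = 5/6, q = 1/7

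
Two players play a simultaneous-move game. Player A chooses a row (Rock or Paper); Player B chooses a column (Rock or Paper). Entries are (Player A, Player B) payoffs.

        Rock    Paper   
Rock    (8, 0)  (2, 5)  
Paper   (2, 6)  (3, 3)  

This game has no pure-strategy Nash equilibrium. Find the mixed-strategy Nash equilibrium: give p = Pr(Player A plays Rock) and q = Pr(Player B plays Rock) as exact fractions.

Each player's mixing probability is pinned down by making the *other* player indifferent.
Player B indifferent between Rock and Paper: p·0 + (1−p)·6 = p·5 + (1−p)·3 ⟹ 6 + (-6)p = 3 + 2p ⟹ p = 3/8.
Player A indifferent between Rock and Paper: q·8 + (1−q)·2 = q·2 + (1−q)·3 ⟹ 2 + 6q = 3 + (-1)q ⟹ q = 1/7.

p = 3/8, q = 1/7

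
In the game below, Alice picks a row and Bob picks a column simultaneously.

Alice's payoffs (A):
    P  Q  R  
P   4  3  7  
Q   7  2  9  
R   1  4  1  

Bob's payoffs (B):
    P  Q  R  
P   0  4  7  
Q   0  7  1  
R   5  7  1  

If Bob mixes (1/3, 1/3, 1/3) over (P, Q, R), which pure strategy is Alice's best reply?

Compute Alice's expected payoff from each pure strategy against the given mix.
P: (1/3)·4 + (1/3)·3 + (1/3)·7 = 14/3
Q: (1/3)·7 + (1/3)·2 + (1/3)·9 = 6
R: (1/3)·1 + (1/3)·4 + (1/3)·1 = 2
Highest expected payoff is 6, from Q.

Q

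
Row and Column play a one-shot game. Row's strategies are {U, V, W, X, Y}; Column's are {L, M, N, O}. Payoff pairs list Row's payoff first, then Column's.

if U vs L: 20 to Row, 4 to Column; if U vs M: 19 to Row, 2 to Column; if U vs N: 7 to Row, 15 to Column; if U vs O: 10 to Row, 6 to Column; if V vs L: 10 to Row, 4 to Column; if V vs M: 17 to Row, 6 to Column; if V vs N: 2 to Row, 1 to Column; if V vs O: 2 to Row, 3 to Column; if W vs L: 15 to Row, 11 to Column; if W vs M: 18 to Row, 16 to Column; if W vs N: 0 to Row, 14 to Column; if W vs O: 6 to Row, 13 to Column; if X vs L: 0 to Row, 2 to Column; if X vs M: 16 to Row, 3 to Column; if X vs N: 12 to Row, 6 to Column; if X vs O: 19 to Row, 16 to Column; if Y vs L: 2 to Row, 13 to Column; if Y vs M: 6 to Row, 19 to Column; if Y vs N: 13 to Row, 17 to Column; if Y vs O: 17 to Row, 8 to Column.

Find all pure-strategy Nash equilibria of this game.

Check mutual best responses: a cell is a NE iff neither player can gain by unilaterally deviating.
Row's best responses — vs L: U (payoff 20); vs M: U (payoff 19); vs N: Y (payoff 13); vs O: X (payoff 19).
Column's best responses — vs U: N (payoff 15); vs V: M (payoff 6); vs W: M (payoff 16); vs X: O (payoff 16); vs Y: M (payoff 19).
The only mutual best response is (X, O); neither player gains by switching there.

(X, O)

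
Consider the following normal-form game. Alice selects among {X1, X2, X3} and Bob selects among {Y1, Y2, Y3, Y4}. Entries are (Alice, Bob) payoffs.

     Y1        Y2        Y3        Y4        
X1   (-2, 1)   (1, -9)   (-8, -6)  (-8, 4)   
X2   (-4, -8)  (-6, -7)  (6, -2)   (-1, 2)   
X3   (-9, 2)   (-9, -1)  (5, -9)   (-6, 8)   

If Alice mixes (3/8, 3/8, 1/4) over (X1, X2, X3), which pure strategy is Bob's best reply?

Bob's best reply maximizes expected payoff against the mix.
Y1: (3/8)·1 + (3/8)·(-8) + (1/4)·2 = -17/8
Y2: (3/8)·(-9) + (3/8)·(-7) + (1/4)·(-1) = -25/4
Y3: (3/8)·(-6) + (3/8)·(-2) + (1/4)·(-9) = -21/4
Y4: (3/8)·4 + (3/8)·2 + (1/4)·8 = 17/4
Highest expected payoff is 17/4, from Y4.

Y4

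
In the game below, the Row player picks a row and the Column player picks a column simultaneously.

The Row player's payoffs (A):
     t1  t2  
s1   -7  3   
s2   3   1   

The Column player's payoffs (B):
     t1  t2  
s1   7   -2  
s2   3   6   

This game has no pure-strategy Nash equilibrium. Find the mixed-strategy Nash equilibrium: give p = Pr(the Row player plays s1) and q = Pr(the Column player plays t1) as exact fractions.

p = 1/4, q = 1/6

In a mixed NE each player is indifferent between their pure strategies, so the opponent's mix sets the indifference.
The Column player indifferent between t1 and t2: p·7 + (1−p)·3 = p·(-2) + (1−p)·6 ⟹ 3 + 4p = 6 + (-8)p ⟹ p = 1/4.
The Row player indifferent between s1 and s2: q·(-7) + (1−q)·3 = q·3 + (1−q)·1 ⟹ 3 + (-10)q = 1 + 2q ⟹ q = 1/6.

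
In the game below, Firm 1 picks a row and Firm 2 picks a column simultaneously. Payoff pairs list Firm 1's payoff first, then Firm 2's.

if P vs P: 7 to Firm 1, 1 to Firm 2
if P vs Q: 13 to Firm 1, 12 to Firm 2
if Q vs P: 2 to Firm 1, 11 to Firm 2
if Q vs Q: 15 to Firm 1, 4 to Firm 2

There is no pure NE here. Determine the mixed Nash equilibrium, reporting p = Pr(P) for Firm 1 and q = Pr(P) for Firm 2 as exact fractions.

p = 7/18, q = 2/7

Each player's mixing probability is pinned down by making the *other* player indifferent.
Firm 2 indifferent between P and Q: p·1 + (1−p)·11 = p·12 + (1−p)·4 ⟹ 11 + (-10)p = 4 + 8p ⟹ p = 7/18.
Firm 1 indifferent between P and Q: q·7 + (1−q)·13 = q·2 + (1−q)·15 ⟹ 13 + (-6)q = 15 + (-13)q ⟹ q = 2/7.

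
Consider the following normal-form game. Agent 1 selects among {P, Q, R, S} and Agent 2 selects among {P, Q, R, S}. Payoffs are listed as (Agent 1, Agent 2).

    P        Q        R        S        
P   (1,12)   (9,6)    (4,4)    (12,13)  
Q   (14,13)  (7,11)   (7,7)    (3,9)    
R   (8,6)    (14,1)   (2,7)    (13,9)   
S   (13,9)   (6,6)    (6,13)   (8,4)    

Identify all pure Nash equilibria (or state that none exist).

Find each player's best response to every opponent strategy; NE are the intersections.
Agent 1's best responses — vs P: Q (payoff 14); vs Q: R (payoff 14); vs R: Q (payoff 7); vs S: R (payoff 13).
Agent 2's best responses — vs P: S (payoff 13); vs Q: P (payoff 13); vs R: S (payoff 9); vs S: R (payoff 13).
Mutual best responses occur at (Q, P) and (R, S); at each, neither player gains by switching.

(Q, P) and (R, S)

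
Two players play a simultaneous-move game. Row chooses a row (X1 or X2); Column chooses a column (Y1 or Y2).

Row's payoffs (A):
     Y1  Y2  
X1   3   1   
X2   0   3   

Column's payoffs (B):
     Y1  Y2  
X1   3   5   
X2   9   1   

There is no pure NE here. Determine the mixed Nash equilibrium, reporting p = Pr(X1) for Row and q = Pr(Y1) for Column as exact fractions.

p = 4/5, q = 2/5

Each player's mixing probability is pinned down by making the *other* player indifferent.
Column indifferent between Y1 and Y2: p·3 + (1−p)·9 = p·5 + (1−p)·1 ⟹ 9 + (-6)p = 1 + 4p ⟹ p = 4/5.
Row indifferent between X1 and X2: q·3 + (1−q)·1 = q·0 + (1−q)·3 ⟹ 1 + 2q = 3 + (-3)q ⟹ q = 2/5.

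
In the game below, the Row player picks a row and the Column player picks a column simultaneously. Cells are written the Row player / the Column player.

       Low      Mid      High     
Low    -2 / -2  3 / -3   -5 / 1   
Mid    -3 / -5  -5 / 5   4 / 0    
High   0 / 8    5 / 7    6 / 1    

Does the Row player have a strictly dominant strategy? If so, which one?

A strategy is strictly dominant if it gives the Row player a strictly higher payoff than every other strategy, against every choice by the opponent.
High strictly dominates: vs Low: 0 > each of {-2, -3}; vs Mid: 5 > each of {3, -5}; vs High: 6 > each of {-5, 4}.

High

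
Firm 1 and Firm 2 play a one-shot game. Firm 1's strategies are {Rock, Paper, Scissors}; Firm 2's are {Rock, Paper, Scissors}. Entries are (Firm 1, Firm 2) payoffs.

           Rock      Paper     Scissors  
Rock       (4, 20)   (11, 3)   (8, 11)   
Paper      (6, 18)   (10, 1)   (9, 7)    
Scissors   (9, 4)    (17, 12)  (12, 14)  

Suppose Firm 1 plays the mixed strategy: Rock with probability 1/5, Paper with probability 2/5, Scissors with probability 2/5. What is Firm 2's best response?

Firm 2's best reply maximizes expected payoff against the mix.
Rock: (1/5)·20 + (2/5)·18 + (2/5)·4 = 64/5
Paper: (1/5)·3 + (2/5)·1 + (2/5)·12 = 29/5
Scissors: (1/5)·11 + (2/5)·7 + (2/5)·14 = 53/5
Highest expected payoff is 64/5, from Rock.

Rock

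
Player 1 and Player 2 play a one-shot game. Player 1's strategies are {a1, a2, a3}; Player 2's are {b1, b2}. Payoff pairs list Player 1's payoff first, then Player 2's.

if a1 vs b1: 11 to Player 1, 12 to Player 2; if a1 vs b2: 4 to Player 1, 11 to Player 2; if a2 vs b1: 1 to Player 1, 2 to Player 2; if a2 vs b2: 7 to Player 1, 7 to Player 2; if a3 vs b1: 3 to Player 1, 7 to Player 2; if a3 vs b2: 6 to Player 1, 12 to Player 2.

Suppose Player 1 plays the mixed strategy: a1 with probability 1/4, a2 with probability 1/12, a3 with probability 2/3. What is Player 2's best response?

Compute Player 2's expected payoff from each pure strategy against the given mix.
b1: (1/4)·12 + (1/12)·2 + (2/3)·7 = 47/6
b2: (1/4)·11 + (1/12)·7 + (2/3)·12 = 34/3
Highest expected payoff is 34/3, from b2.

b2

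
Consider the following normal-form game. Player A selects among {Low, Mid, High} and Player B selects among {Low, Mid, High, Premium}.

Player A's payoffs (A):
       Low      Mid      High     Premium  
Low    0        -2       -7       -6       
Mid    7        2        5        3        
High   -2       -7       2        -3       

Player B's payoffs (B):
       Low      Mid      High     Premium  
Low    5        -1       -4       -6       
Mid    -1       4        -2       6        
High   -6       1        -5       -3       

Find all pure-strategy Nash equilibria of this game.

(Mid, Premium)

Find each player's best response to every opponent strategy; NE are the intersections.
Player A's best responses — vs Low: Mid (payoff 7); vs Mid: Mid (payoff 2); vs High: Mid (payoff 5); vs Premium: Mid (payoff 3).
Player B's best responses — vs Low: Low (payoff 5); vs Mid: Premium (payoff 6); vs High: Mid (payoff 1).
The only mutual best response is (Mid, Premium); neither player gains by switching there.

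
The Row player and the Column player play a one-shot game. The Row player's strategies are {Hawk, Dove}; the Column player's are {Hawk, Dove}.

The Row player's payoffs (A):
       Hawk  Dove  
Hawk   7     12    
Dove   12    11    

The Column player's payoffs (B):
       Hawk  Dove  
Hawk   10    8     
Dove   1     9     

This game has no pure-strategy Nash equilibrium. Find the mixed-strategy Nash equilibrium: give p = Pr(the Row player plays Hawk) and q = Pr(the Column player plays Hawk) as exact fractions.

Each player's mixing probability is pinned down by making the *other* player indifferent.
The Column player indifferent between Hawk and Dove: p·10 + (1−p)·1 = p·8 + (1−p)·9 ⟹ 1 + 9p = 9 + (-1)p ⟹ p = 4/5.
The Row player indifferent between Hawk and Dove: q·7 + (1−q)·12 = q·12 + (1−q)·11 ⟹ 12 + (-5)q = 11 + 1q ⟹ q = 1/6.

p = 4/5, q = 1/6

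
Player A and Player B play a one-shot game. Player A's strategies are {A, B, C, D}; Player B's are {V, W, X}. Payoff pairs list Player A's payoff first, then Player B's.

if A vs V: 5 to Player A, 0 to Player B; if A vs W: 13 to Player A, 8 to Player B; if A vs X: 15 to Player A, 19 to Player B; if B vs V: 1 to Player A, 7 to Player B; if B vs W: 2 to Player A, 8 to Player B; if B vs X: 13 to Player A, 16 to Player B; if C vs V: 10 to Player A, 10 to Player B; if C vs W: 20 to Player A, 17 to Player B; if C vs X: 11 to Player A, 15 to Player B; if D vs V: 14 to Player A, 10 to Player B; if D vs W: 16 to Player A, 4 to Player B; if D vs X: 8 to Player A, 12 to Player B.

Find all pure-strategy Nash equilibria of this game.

(A, X) and (C, W)

A profile is a Nash equilibrium when each player is best-responding to the other.
Player A's best responses — vs V: D (payoff 14); vs W: C (payoff 20); vs X: A (payoff 15).
Player B's best responses — vs A: X (payoff 19); vs B: X (payoff 16); vs C: W (payoff 17); vs D: X (payoff 12).
Mutual best responses occur at (A, X) and (C, W); at each, neither player gains by switching.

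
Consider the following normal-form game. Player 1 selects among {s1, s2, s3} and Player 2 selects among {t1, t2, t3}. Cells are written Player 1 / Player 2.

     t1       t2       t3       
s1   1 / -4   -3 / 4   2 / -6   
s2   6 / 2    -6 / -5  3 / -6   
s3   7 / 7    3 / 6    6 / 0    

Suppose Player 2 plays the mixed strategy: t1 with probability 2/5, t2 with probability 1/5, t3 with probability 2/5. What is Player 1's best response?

s3

Player 1's best reply maximizes expected payoff against the mix.
s1: (2/5)·1 + (1/5)·(-3) + (2/5)·2 = 3/5
s2: (2/5)·6 + (1/5)·(-6) + (2/5)·3 = 12/5
s3: (2/5)·7 + (1/5)·3 + (2/5)·6 = 29/5
Highest expected payoff is 29/5, from s3.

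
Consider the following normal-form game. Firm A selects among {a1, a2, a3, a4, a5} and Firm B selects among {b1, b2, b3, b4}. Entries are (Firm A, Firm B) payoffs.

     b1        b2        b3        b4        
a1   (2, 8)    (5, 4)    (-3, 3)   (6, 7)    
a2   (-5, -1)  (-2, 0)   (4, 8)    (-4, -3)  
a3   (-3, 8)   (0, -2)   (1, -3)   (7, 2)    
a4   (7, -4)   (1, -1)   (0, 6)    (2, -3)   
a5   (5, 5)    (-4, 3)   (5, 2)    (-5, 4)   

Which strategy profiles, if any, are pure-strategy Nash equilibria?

No pure-strategy Nash equilibrium

Check mutual best responses: a cell is a NE iff neither player can gain by unilaterally deviating.
Firm A's best responses — vs b1: a4 (payoff 7); vs b2: a1 (payoff 5); vs b3: a5 (payoff 5); vs b4: a3 (payoff 7).
Firm B's best responses — vs a1: b1 (payoff 8); vs a2: b3 (payoff 8); vs a3: b1 (payoff 8); vs a4: b3 (payoff 6); vs a5: b1 (payoff 5).
No cell has both players best-responding. For instance, Firm A's best reply to b4 is a3, but against a3 Firm B prefers b1 over b4.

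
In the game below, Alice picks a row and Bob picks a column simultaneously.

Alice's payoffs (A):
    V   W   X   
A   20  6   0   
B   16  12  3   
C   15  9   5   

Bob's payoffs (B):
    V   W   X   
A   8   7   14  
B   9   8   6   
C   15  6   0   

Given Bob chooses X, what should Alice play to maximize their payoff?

C

With Bob fixed at X, Alice's payoffs are: A → 0, B → 3, C → 5.
The maximum is 5, achieved by C.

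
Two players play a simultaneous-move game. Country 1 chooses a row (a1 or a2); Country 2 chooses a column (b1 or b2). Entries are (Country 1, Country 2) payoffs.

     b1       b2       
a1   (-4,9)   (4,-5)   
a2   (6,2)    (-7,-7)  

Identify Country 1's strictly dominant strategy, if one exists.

No strictly dominant strategy

A strategy is strictly dominant if it gives Country 1 a strictly higher payoff than every other strategy, against every choice by the opponent.
a1 is not dominant: against b1, a2 gives 6 > -4.
a2 is not dominant: against b2, a1 gives 4 > -7.
No single strategy is best against every opponent action.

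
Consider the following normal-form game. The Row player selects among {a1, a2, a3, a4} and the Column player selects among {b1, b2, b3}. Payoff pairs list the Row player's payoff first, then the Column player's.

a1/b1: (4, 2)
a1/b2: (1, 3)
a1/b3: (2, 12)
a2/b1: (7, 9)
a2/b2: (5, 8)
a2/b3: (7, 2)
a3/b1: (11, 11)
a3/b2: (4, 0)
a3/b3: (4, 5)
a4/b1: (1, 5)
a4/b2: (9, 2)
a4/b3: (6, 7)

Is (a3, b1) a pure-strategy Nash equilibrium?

Yes

Holding the Column player at b1: the Row player gets 11 from a3, versus 4 from a1, 7 from a2, 1 from a4. No profitable deviation for the Row player.
Holding the Row player at a3: the Column player gets 11 from b1, versus 0 from b2, 5 from b3. No profitable deviation for the Column player either.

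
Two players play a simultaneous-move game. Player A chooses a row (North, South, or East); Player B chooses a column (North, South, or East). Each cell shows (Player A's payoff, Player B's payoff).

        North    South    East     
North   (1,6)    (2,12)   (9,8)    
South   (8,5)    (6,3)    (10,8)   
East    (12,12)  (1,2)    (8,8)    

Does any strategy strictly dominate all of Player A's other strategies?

Check whether one of Player A's strategies beats all alternatives regardless of what the opponent does.
North is not dominant: against North, South gives 8 > 1.
South is not dominant: against North, East gives 12 > 8.
East is not dominant: against South, North gives 2 > 1.
No single strategy is best against every opponent action.

None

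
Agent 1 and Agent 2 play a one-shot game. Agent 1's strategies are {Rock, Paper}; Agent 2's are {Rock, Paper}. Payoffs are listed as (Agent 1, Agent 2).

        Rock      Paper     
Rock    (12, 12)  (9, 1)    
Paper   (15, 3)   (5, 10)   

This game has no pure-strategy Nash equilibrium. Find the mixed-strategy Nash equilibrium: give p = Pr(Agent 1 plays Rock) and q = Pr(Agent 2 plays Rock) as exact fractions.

p = 7/18, q = 4/7

In a mixed NE each player is indifferent between their pure strategies, so the opponent's mix sets the indifference.
Agent 2 indifferent between Rock and Paper: p·12 + (1−p)·3 = p·1 + (1−p)·10 ⟹ 3 + 9p = 10 + (-9)p ⟹ p = 7/18.
Agent 1 indifferent between Rock and Paper: q·12 + (1−q)·9 = q·15 + (1−q)·5 ⟹ 9 + 3q = 5 + 10q ⟹ q = 4/7.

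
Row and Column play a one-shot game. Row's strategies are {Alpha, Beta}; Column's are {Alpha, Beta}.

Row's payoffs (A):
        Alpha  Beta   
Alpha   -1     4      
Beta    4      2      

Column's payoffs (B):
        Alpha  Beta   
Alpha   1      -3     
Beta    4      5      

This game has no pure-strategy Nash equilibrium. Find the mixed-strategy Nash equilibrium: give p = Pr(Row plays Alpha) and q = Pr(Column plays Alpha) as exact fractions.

p = 1/5, q = 2/7

In a mixed NE each player is indifferent between their pure strategies, so the opponent's mix sets the indifference.
Column indifferent between Alpha and Beta: p·1 + (1−p)·4 = p·(-3) + (1−p)·5 ⟹ 4 + (-3)p = 5 + (-8)p ⟹ p = 1/5.
Row indifferent between Alpha and Beta: q·(-1) + (1−q)·4 = q·4 + (1−q)·2 ⟹ 4 + (-5)q = 2 + 2q ⟹ q = 2/7.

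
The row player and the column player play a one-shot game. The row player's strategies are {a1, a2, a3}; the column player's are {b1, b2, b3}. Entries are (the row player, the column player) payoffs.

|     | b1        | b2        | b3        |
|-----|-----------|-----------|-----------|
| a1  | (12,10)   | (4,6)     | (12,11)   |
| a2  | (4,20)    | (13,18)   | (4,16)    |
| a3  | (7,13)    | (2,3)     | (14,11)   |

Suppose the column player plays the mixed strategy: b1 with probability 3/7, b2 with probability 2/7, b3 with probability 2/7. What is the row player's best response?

a1

Compute the row player's expected payoff from each pure strategy against the given mix.
a1: (3/7)·12 + (2/7)·4 + (2/7)·12 = 68/7
a2: (3/7)·4 + (2/7)·13 + (2/7)·4 = 46/7
a3: (3/7)·7 + (2/7)·2 + (2/7)·14 = 53/7
Highest expected payoff is 68/7, from a1.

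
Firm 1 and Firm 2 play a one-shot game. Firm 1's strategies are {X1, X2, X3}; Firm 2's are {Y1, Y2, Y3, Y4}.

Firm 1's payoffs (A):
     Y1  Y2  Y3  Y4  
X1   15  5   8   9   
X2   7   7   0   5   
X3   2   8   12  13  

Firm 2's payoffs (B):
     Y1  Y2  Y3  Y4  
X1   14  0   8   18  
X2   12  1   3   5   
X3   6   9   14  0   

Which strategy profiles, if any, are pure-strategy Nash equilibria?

(X3, Y3)

Check mutual best responses: a cell is a NE iff neither player can gain by unilaterally deviating.
Firm 1's best responses — vs Y1: X1 (payoff 15); vs Y2: X3 (payoff 8); vs Y3: X3 (payoff 12); vs Y4: X3 (payoff 13).
Firm 2's best responses — vs X1: Y4 (payoff 18); vs X2: Y1 (payoff 12); vs X3: Y3 (payoff 14).
The only mutual best response is (X3, Y3); neither player gains by switching there.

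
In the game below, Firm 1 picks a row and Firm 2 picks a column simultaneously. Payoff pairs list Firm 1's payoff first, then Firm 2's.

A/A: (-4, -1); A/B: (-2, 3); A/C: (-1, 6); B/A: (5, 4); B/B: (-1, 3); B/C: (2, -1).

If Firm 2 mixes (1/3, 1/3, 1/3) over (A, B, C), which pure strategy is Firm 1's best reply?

B

Compute Firm 1's expected payoff from each pure strategy against the given mix.
A: (1/3)·(-4) + (1/3)·(-2) + (1/3)·(-1) = -7/3
B: (1/3)·5 + (1/3)·(-1) + (1/3)·2 = 2
Highest expected payoff is 2, from B.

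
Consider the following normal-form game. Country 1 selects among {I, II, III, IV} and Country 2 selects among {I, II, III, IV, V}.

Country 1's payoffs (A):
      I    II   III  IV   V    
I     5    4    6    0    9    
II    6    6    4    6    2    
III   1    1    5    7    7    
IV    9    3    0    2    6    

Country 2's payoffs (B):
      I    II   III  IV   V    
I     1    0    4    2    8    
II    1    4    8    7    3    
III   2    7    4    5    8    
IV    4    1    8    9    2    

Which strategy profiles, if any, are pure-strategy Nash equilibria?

Check mutual best responses: a cell is a NE iff neither player can gain by unilaterally deviating.
Country 1's best responses — vs I: IV (payoff 9); vs II: II (payoff 6); vs III: I (payoff 6); vs IV: III (payoff 7); vs V: I (payoff 9).
Country 2's best responses — vs I: V (payoff 8); vs II: III (payoff 8); vs III: V (payoff 8); vs IV: IV (payoff 9).
The only mutual best response is (I, V); neither player gains by switching there.

(I, V)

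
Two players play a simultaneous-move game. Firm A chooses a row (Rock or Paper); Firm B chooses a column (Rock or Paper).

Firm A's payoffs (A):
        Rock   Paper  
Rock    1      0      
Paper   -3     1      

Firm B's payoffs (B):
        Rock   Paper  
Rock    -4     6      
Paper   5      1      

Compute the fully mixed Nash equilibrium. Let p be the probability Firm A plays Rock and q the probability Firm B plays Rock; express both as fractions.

p = 2/7, q = 1/5

In a mixed NE each player is indifferent between their pure strategies, so the opponent's mix sets the indifference.
Firm B indifferent between Rock and Paper: p·(-4) + (1−p)·5 = p·6 + (1−p)·1 ⟹ 5 + (-9)p = 1 + 5p ⟹ p = 2/7.
Firm A indifferent between Rock and Paper: q·1 + (1−q)·0 = q·(-3) + (1−q)·1 ⟹ 0 + 1q = 1 + (-4)q ⟹ q = 1/5.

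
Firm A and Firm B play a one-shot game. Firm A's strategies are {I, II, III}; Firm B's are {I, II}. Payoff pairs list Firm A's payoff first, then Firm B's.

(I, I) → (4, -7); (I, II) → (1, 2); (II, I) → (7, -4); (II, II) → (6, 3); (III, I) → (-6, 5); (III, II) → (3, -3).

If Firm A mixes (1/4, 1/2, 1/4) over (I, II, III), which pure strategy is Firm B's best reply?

Compute Firm B's expected payoff from each pure strategy against the given mix.
I: (1/4)·(-7) + (1/2)·(-4) + (1/4)·5 = -5/2
II: (1/4)·2 + (1/2)·3 + (1/4)·(-3) = 5/4
Highest expected payoff is 5/4, from II.

II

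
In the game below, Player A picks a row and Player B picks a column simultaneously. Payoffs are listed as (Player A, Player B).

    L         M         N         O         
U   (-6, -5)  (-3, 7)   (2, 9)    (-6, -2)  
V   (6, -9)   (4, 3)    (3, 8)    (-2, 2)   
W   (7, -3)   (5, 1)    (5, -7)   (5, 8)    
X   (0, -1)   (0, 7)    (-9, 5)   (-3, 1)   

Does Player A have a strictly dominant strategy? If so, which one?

W

A strategy is strictly dominant if it gives Player A a strictly higher payoff than every other strategy, against every choice by the opponent.
W strictly dominates: vs L: 7 > each of {-6, 6, 0}; vs M: 5 > each of {-3, 4, 0}; vs N: 5 > each of {2, 3, -9}; vs O: 5 > each of {-6, -2, -3}.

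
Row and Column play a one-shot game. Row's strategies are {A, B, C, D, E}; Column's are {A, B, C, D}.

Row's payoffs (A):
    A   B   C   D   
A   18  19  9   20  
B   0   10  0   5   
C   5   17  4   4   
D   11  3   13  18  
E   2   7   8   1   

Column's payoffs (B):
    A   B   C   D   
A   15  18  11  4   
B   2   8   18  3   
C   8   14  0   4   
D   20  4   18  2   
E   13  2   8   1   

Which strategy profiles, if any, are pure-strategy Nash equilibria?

Check mutual best responses: a cell is a NE iff neither player can gain by unilaterally deviating.
Row's best responses — vs A: A (payoff 18); vs B: A (payoff 19); vs C: D (payoff 13); vs D: A (payoff 20).
Column's best responses — vs A: B (payoff 18); vs B: C (payoff 18); vs C: B (payoff 14); vs D: A (payoff 20); vs E: A (payoff 13).
The only mutual best response is (A, B); neither player gains by switching there.

(A, B)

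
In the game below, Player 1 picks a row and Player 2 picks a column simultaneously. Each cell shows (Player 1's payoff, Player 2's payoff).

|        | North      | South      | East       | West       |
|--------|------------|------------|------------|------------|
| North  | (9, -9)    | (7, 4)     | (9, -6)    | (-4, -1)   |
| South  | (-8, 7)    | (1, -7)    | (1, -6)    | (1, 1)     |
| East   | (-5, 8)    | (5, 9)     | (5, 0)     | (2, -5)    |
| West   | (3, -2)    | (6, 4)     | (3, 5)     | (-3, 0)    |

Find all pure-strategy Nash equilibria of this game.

(North, South)

Find each player's best response to every opponent strategy; NE are the intersections.
Player 1's best responses — vs North: North (payoff 9); vs South: North (payoff 7); vs East: North (payoff 9); vs West: East (payoff 2).
Player 2's best responses — vs North: South (payoff 4); vs South: North (payoff 7); vs East: South (payoff 9); vs West: East (payoff 5).
The only mutual best response is (North, South); neither player gains by switching there.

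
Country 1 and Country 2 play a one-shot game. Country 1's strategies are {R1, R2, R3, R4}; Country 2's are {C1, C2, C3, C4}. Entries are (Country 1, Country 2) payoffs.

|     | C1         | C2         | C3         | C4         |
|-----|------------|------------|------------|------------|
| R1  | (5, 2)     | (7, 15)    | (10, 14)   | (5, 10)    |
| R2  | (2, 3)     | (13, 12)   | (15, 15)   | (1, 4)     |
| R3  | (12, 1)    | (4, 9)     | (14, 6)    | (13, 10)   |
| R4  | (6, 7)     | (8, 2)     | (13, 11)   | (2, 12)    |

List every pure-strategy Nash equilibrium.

(R2, C3) and (R3, C4)

Find each player's best response to every opponent strategy; NE are the intersections.
Country 1's best responses — vs C1: R3 (payoff 12); vs C2: R2 (payoff 13); vs C3: R2 (payoff 15); vs C4: R3 (payoff 13).
Country 2's best responses — vs R1: C2 (payoff 15); vs R2: C3 (payoff 15); vs R3: C4 (payoff 10); vs R4: C4 (payoff 12).
Mutual best responses occur at (R2, C3) and (R3, C4); at each, neither player gains by switching.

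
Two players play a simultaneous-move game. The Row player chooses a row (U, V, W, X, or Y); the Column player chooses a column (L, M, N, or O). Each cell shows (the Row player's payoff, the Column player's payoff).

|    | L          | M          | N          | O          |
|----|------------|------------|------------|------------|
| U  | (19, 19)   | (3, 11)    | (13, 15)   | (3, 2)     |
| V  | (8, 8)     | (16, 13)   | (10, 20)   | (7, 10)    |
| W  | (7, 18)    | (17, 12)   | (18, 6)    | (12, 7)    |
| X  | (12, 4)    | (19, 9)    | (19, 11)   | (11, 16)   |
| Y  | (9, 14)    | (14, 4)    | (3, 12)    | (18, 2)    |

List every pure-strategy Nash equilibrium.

(U, L)

Check mutual best responses: a cell is a NE iff neither player can gain by unilaterally deviating.
The Row player's best responses — vs L: U (payoff 19); vs M: X (payoff 19); vs N: X (payoff 19); vs O: Y (payoff 18).
The Column player's best responses — vs U: L (payoff 19); vs V: N (payoff 20); vs W: L (payoff 18); vs X: O (payoff 16); vs Y: L (payoff 14).
The only mutual best response is (U, L); neither player gains by switching there.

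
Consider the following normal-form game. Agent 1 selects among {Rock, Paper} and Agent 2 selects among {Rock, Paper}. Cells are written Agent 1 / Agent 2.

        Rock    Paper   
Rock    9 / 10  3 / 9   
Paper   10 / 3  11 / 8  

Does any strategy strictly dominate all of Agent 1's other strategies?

Check whether one of Agent 1's strategies beats all alternatives regardless of what the opponent does.
Paper strictly dominates: vs Rock: 10 > 9; vs Paper: 11 > 3.

Paper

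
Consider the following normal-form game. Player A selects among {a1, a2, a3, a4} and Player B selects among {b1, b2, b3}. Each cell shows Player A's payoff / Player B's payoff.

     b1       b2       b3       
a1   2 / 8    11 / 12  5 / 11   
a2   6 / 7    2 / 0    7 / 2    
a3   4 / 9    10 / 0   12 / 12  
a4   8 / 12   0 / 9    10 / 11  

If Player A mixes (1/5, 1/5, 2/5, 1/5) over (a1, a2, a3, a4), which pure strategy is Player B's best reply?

Player B's best reply maximizes expected payoff against the mix.
b1: (1/5)·8 + (1/5)·7 + (2/5)·9 + (1/5)·12 = 9
b2: (1/5)·12 + (1/5)·0 + (2/5)·0 + (1/5)·9 = 21/5
b3: (1/5)·11 + (1/5)·2 + (2/5)·12 + (1/5)·11 = 48/5
Highest expected payoff is 48/5, from b3.

b3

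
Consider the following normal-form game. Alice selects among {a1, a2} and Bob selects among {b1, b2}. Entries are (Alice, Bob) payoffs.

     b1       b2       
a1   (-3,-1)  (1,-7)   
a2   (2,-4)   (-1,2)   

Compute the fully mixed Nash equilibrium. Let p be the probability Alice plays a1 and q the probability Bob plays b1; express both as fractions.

p = 1/2, q = 2/7

Each player's mixing probability is pinned down by making the *other* player indifferent.
Bob indifferent between b1 and b2: p·(-1) + (1−p)·(-4) = p·(-7) + (1−p)·2 ⟹ (-4) + 3p = 2 + (-9)p ⟹ p = 1/2.
Alice indifferent between a1 and a2: q·(-3) + (1−q)·1 = q·2 + (1−q)·(-1) ⟹ 1 + (-4)q = (-1) + 3q ⟹ q = 2/7.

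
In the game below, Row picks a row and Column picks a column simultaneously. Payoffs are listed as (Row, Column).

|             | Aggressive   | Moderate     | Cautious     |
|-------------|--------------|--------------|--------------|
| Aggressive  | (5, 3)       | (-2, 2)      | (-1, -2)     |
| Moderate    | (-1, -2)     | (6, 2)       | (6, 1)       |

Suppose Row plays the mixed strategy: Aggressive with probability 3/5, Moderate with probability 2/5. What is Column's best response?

Moderate

Column's best reply maximizes expected payoff against the mix.
Aggressive: (3/5)·3 + (2/5)·(-2) = 1
Moderate: (3/5)·2 + (2/5)·2 = 2
Cautious: (3/5)·(-2) + (2/5)·1 = -4/5
Highest expected payoff is 2, from Moderate.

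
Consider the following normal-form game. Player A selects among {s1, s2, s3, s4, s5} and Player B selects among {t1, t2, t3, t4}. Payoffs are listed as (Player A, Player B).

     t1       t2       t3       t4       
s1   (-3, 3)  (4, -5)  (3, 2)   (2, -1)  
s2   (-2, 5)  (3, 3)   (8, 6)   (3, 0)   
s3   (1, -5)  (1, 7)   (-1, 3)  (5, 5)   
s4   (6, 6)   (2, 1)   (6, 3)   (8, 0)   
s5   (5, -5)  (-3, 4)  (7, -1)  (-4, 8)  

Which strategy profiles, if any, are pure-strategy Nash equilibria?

Find each player's best response to every opponent strategy; NE are the intersections.
Player A's best responses — vs t1: s4 (payoff 6); vs t2: s1 (payoff 4); vs t3: s2 (payoff 8); vs t4: s4 (payoff 8).
Player B's best responses — vs s1: t1 (payoff 3); vs s2: t3 (payoff 6); vs s3: t2 (payoff 7); vs s4: t1 (payoff 6); vs s5: t4 (payoff 8).
Mutual best responses occur at (s2, t3) and (s4, t1); at each, neither player gains by switching.

(s2, t3) and (s4, t1)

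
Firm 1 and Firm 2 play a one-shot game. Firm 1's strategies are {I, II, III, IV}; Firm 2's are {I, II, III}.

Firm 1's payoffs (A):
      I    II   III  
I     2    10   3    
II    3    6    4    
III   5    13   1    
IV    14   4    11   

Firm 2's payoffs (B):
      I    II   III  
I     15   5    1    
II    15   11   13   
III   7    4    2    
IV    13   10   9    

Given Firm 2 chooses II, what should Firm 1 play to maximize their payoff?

III

With Firm 2 fixed at II, Firm 1's payoffs are: I → 10, II → 6, III → 13, IV → 4.
The maximum is 13, achieved by III.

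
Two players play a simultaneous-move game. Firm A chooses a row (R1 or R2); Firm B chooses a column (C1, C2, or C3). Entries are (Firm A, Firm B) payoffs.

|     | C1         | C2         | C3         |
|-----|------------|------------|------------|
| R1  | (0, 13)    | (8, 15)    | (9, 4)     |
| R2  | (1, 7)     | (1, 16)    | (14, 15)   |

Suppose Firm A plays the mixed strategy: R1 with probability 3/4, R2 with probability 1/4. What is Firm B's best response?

C2

Compute Firm B's expected payoff from each pure strategy against the given mix.
C1: (3/4)·13 + (1/4)·7 = 23/2
C2: (3/4)·15 + (1/4)·16 = 61/4
C3: (3/4)·4 + (1/4)·15 = 27/4
Highest expected payoff is 61/4, from C2.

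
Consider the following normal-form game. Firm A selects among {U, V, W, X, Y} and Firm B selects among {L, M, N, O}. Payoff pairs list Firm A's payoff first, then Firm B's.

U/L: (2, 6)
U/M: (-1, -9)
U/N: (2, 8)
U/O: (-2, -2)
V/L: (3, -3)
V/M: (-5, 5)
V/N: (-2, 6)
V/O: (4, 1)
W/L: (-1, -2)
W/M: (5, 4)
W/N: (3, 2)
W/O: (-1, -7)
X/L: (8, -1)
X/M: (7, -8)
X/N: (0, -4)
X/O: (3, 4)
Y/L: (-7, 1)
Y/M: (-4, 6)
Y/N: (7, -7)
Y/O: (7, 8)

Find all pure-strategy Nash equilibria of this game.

(Y, O)

A profile is a Nash equilibrium when each player is best-responding to the other.
Firm A's best responses — vs L: X (payoff 8); vs M: X (payoff 7); vs N: Y (payoff 7); vs O: Y (payoff 7).
Firm B's best responses — vs U: N (payoff 8); vs V: N (payoff 6); vs W: M (payoff 4); vs X: O (payoff 4); vs Y: O (payoff 8).
The only mutual best response is (Y, O); neither player gains by switching there.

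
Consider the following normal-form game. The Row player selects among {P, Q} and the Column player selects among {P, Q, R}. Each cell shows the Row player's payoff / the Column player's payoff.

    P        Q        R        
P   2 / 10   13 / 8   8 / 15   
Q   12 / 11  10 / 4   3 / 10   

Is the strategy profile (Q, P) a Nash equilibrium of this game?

Yes

Holding the Column player at P: the Row player gets 12 from Q, versus 2 from P. No profitable deviation for the Row player.
Holding the Row player at Q: the Column player gets 11 from P, versus 4 from Q, 10 from R. No profitable deviation for the Column player either.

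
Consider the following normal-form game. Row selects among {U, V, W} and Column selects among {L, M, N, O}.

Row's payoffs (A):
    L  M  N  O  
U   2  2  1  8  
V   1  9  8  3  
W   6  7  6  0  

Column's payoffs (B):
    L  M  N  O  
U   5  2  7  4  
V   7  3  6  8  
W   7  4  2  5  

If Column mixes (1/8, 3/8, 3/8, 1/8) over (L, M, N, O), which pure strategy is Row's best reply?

Row's best reply maximizes expected payoff against the mix.
U: (1/8)·2 + (3/8)·2 + (3/8)·1 + (1/8)·8 = 19/8
V: (1/8)·1 + (3/8)·9 + (3/8)·8 + (1/8)·3 = 55/8
W: (1/8)·6 + (3/8)·7 + (3/8)·6 + (1/8)·0 = 45/8
Highest expected payoff is 55/8, from V.

V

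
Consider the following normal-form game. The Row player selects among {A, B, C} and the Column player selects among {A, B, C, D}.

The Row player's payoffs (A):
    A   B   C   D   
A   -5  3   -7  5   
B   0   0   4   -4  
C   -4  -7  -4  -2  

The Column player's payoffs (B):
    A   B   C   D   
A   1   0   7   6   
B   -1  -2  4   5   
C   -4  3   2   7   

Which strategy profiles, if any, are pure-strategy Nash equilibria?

None

Check mutual best responses: a cell is a NE iff neither player can gain by unilaterally deviating.
The Row player's best responses — vs A: B (payoff 0); vs B: A (payoff 3); vs C: B (payoff 4); vs D: A (payoff 5).
The Column player's best responses — vs A: C (payoff 7); vs B: D (payoff 5); vs C: D (payoff 7).
No cell has both players best-responding. For instance, the Row player's best reply to A is B, but against B the Column player prefers D over A.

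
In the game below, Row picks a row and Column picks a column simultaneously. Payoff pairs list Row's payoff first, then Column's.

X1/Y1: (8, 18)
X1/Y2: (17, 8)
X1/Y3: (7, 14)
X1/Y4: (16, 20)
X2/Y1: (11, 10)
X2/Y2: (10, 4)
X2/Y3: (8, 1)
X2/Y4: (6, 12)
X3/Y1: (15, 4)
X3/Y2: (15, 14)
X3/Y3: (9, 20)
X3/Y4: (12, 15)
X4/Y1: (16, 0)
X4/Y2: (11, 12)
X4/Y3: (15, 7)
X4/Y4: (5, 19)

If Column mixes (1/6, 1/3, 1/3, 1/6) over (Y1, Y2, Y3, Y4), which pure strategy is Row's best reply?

X3

Row's best reply maximizes expected payoff against the mix.
X1: (1/6)·8 + (1/3)·17 + (1/3)·7 + (1/6)·16 = 12
X2: (1/6)·11 + (1/3)·10 + (1/3)·8 + (1/6)·6 = 53/6
X3: (1/6)·15 + (1/3)·15 + (1/3)·9 + (1/6)·12 = 25/2
X4: (1/6)·16 + (1/3)·11 + (1/3)·15 + (1/6)·5 = 73/6
Highest expected payoff is 25/2, from X3.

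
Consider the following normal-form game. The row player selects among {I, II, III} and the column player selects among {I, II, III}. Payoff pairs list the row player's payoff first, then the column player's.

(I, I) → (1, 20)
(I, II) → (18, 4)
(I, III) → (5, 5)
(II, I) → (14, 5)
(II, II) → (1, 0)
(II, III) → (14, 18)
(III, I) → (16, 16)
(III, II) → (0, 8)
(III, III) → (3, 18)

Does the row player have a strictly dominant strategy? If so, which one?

Check whether one of the row player's strategies beats all alternatives regardless of what the opponent does.
I is not dominant: against I, II gives 14 > 1.
II is not dominant: against I, III gives 16 > 14.
III is not dominant: against II, I gives 18 > 0.
No single strategy is best against every opponent action.

No strictly dominant strategy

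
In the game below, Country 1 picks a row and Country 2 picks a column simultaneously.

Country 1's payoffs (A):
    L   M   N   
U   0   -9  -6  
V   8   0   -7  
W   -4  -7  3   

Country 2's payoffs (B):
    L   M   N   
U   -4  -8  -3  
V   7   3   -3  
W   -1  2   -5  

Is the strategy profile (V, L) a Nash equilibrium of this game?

Yes

Holding Country 2 at L: Country 1 gets 8 from V, versus 0 from U, -4 from W. No profitable deviation for Country 1.
Holding Country 1 at V: Country 2 gets 7 from L, versus 3 from M, -3 from N. No profitable deviation for Country 2 either.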